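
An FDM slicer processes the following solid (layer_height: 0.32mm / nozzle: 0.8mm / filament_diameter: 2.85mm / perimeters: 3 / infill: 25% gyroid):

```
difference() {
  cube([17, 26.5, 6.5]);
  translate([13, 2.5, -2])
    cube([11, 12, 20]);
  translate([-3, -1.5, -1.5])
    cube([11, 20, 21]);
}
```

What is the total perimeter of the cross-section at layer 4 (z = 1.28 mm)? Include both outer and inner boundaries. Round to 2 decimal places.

95.00 mm

At z = 1.28 mm: the cube is present — its section is the full 17×26.5 rectangle (perimeter 87.00 mm); the cube at (13, 2.5) is present — its section is the full 11×12 rectangle (perimeter 46.00 mm); the cube at (-3, -1.5) (footprint 11×20) is included at this height (perimeter 62.00 mm); Subtracting the remaining from the first: starting from the 17×26.5 cube, the 11×12 cube at (13, 2.5) partially overlaps it — only the 48.00 mm² overlap (of its 132.00 mm²) is removed, clipping the outline; the 11×20 cube at (-3, -1.5) partially overlaps it — only the 148.00 mm² overlap (of its 220.00 mm²) is removed, clipping the outline — boundary = 95.00 mm. Overall, the cross-section is a single solid region. Total boundary length (outer) = 95.00 mm.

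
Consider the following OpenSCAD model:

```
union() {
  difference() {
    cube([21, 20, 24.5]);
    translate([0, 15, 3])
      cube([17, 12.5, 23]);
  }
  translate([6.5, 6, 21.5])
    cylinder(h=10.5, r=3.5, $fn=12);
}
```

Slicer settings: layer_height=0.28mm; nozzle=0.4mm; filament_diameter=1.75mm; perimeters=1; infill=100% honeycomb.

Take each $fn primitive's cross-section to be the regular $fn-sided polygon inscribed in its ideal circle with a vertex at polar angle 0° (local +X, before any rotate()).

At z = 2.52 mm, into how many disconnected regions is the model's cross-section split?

1

At z = 2.52 mm: the 21×20 cube contributes its full rectangle; the cube at (0, 15) is not intersected at this z (z outside [3, 26]); Taking the first minus the rest: none of the subtracted shapes is present at this height, so the 21×20 cube is unchanged — 1 connected region; the cylinder at (6.5, 6) does not reach this height (z outside [21.5, 32]); Taking the union: only that combined region is present, so the union is just that shape — 1 connected region. The result has 1 disconnected region.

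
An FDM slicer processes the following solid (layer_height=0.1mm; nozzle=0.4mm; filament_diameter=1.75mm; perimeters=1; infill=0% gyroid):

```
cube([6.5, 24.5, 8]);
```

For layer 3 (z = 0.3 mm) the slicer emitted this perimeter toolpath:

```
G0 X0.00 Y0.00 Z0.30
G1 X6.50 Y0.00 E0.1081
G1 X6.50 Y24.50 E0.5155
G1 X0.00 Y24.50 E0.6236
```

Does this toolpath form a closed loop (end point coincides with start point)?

no

Start point (G0): (0.00, 0.00). End point (last G1): the path does not return to the start — open.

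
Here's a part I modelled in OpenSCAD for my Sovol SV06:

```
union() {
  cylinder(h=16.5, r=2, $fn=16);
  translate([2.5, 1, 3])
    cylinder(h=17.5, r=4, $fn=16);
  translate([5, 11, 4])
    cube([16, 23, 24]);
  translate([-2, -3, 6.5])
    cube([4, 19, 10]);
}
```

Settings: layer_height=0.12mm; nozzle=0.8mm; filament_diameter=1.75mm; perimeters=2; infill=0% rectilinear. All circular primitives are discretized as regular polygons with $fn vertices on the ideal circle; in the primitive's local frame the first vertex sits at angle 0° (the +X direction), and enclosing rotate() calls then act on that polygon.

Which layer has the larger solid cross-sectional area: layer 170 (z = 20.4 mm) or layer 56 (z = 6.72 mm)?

Layer 170 (z = 20.4): the cylinder is not intersected at this z (z outside [0, 16.5]); the cylinder at (2.5, 1): section is a regular 16-gon, circumradius r=4 (area = (16/2)·4.000²·sin(360°/16) = 48.98 mm²); the cube at (5, 11) is present — its section is the full 16×23 rectangle (area 368.00 mm²); the cube at (-2, -3) is not intersected at this z (z outside [6.5, 16.5]); Combining (union): the 2 present regions are separate (no shared area or edge), so areas and boundary lengths simply add and each stays a separate island — area = 416.98 mm². So its area = 416.98 mm². Layer 56 (z = 6.72): the r=2 cylinder contributes a regular 16-gon of circumradius 2 (area = (16/2)·2.000²·sin(360°/16) = 12.25 mm²); the r=4 cylinder at (2.5, 1) gives a regular 16-gon of circumradius 4 (constant along its height) (area = (16/2)·4.000²·sin(360°/16) = 48.98 mm²); the cube at (5, 11) is present — its section is the full 16×23 rectangle (area 368.00 mm²); the cube at (-2, -3) (footprint 4×19) is included at this height (area 76.00 mm²); Taking the union: the regions partially overlap — summed areas 505.23 mm² minus the doubly-counted overlap 32.79 mm² gives 472.44 mm² — area = 472.44 mm². So its area = 472.44 mm². Layer 56 is larger (472.44 vs 416.98 mm²).

layer 56 (z = 6.72 mm)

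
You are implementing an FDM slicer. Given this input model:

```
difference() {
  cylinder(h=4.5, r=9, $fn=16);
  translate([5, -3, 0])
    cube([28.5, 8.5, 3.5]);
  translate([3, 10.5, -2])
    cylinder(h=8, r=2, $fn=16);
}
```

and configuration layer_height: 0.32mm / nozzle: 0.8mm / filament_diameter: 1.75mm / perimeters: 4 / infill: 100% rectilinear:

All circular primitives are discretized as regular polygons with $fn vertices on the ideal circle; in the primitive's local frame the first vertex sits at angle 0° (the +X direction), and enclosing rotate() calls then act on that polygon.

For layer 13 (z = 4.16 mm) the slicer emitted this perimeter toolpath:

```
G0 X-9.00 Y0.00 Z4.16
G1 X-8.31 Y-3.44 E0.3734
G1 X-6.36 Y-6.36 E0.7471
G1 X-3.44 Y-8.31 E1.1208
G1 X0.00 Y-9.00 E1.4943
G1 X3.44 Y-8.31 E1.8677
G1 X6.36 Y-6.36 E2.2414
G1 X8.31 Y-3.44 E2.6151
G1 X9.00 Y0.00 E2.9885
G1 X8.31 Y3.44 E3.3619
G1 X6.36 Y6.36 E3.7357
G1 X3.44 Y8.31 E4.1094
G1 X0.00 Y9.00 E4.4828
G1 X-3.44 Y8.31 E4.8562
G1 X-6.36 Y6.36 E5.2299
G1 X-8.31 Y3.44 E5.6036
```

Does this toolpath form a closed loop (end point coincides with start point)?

Start point (G0): (-9.00, 0.00). End point (last G1): the path does not return to the start — open.

no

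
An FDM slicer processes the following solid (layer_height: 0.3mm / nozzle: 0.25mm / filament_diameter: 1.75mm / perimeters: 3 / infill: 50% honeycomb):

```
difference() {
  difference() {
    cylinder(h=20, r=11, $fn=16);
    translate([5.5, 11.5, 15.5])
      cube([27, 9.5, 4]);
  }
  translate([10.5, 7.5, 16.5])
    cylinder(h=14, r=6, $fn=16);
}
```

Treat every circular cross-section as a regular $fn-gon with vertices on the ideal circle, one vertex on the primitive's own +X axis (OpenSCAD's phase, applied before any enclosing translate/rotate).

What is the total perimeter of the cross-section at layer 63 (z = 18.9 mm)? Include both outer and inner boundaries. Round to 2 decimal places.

At z = 18.9 mm: the r=11 cylinder contributes a regular 16-gon of circumradius 11 (perimeter = 2·16·11.000·sin(180°/16) = 68.67 mm); the cube at (5.5, 11.5) is present — its section is the full 27×9.5 rectangle (perimeter 73.00 mm); Subtracting the remaining from the first: starting from the r=11 cylinder, the 27×9.5 cube at (5.5, 11.5) misses the remaining region (no effect) — boundary = 68.67 mm; the r=6 cylinder at (10.5, 7.5) gives a regular 16-gon of circumradius 6 (constant along its height) (perimeter = 2·16·6.000·sin(180°/16) = 37.46 mm); Taking the first minus the rest: starting from the result so far, the r=6 cylinder at (10.5, 7.5) partially overlaps it — only the 26.63 mm² overlap (of its 110.21 mm²) is removed, clipping the outline — boundary = 70.02 mm. Overall, the cross-section is a single solid region. Total boundary length (outer) = 70.02 mm.

70.02 mm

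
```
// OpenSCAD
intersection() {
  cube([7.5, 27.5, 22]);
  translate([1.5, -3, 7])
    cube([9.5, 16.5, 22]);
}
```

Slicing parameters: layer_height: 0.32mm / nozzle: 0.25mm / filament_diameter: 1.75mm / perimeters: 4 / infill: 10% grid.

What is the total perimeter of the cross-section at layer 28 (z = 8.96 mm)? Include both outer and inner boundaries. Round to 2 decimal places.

At z = 8.96 mm: the cube is present — its section is the full 7.5×27.5 rectangle (perimeter 70.00 mm); the 9.5×16.5 cube at (1.5, -3) contributes its full rectangle (perimeter 52.00 mm); Taking the intersection: the 9.5×16.5 cube at (1.5, -3) partially overlaps the 7.5×27.5 cube; clipping to the common part keeps 81.00 mm² — boundary = 39.00 mm. Overall, the cross-section is a single solid region. Total boundary length (outer) = 39.00 mm.

39.00 mm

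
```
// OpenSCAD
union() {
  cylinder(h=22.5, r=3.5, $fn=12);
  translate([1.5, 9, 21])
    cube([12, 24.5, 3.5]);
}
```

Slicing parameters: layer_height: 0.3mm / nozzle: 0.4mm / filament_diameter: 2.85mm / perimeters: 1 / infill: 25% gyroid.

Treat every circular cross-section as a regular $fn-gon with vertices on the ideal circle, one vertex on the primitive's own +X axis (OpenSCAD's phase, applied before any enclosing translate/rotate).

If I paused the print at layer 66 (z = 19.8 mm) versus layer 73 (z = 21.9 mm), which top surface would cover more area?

Layer 66 (z = 19.8): the r=3.5 cylinder gives a regular 12-gon of circumradius 3.5 (constant along its height) (area = (12/2)·3.500²·sin(360°/12) = 36.75 mm²); the cube at (1.5, 9) does not reach this height (z outside [21, 24.5]); Merging all regions: only the r=3.5 cylinder is present, so the union is just that shape — area = 36.75 mm². So its area = 36.75 mm². Layer 73 (z = 21.9): the cylinder: section is a regular 12-gon, circumradius r=3.5 (area = (12/2)·3.500²·sin(360°/12) = 36.75 mm²); the cube at (1.5, 9) (footprint 12×24.5) is included at this height (area 294.00 mm²); Combining (union): the 2 present regions are separate (no shared area or edge), so areas and boundary lengths simply add and each stays a separate island — area = 330.75 mm². So its area = 330.75 mm². Layer 73 is larger (330.75 vs 36.75 mm²).

layer 73 (z = 21.9 mm)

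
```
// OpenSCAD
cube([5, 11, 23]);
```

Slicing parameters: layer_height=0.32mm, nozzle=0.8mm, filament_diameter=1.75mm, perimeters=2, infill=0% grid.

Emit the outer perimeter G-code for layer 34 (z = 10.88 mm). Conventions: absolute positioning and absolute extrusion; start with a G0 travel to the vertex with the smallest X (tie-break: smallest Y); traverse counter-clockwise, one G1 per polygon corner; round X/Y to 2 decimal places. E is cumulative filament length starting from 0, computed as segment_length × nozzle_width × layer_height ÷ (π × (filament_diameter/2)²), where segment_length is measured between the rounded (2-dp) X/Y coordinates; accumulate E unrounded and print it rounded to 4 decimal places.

G0 X0.00 Y0.00 Z10.88
G1 X5.00 Y0.00 E0.5322
G1 X5.00 Y11.00 E1.7029
G1 X0.00 Y11.00 E2.2351
G1 X0.00 Y0.00 E3.4058

At z = 10.88 mm: the cube (footprint 5×11) is included at this height. The outline is a single polygon with 4 vertices. Extrusion per mm of travel: 0.8 × 0.32 / (π × 0.875²) = 0.106432. Accumulating E over each segment gives final E = 3.4058.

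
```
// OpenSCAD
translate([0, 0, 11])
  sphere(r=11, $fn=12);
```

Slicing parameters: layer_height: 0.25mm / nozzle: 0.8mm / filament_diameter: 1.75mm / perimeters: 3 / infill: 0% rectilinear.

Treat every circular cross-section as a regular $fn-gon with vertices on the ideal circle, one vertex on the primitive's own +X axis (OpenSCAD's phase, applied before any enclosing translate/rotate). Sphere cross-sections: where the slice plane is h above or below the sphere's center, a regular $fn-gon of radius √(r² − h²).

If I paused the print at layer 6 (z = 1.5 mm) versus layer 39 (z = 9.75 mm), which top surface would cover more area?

Layer 6 (z = 1.5): the r=11 sphere slices to a regular 12-gon of circumradius 5.545 (√(r²−h²) with h=9.5 from center) (area = (12/2)·5.545²·sin(360°/12) = 92.25 mm²). So its area = 92.25 mm². Layer 39 (z = 9.75): the r=11 sphere slices to a regular 12-gon of circumradius 10.929 (√(r²−h²) with h=1.25 from center) (area = (12/2)·10.929²·sin(360°/12) = 358.31 mm²). So its area = 358.31 mm². Layer 39 is larger (358.31 vs 92.25 mm²).

layer 39 (z = 9.75 mm)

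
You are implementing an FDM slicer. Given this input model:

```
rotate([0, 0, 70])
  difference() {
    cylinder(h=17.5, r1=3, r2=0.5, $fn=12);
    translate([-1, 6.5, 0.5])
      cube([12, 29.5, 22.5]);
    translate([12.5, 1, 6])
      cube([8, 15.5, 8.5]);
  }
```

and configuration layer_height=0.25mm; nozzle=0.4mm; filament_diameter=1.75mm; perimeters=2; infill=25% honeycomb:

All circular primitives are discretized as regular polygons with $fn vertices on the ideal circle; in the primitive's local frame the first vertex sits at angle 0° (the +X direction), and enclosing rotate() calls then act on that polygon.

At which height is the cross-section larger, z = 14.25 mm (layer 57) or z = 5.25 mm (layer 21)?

Layer 57 (z = 14.25): the cone contributes a regular 12-gon of circumradius 0.964 (interpolated between r1=3 and r2=0.5 at t=0.814) (area = (12/2)·0.964²·sin(360°/12) = 2.79 mm²); the cube at (-1, 6.5) is present — its section is the full 12×29.5 rectangle (area 354.00 mm²); the cube at (12.5, 1) (footprint 8×15.5) is included at this height (area 124.00 mm²); Subtracting the remaining from the first: starting from the cone (2.79 mm²), the 12×29.5 cube at (-1, 6.5) misses the remaining region (no effect); the 8×15.5 cube at (12.5, 1) misses the remaining region (no effect) — area = 2.79 mm²; (rotated 70° about Z; rotation is an isometry so areas/perimeters/island counts are preserved). So its area = 2.79 mm². Layer 21 (z = 5.25): the cone (r1=3→r2=0.5) has section circumradius 2.250 here — a regular 12-gon (area = (12/2)·2.250²·sin(360°/12) = 15.19 mm²); the 12×29.5 cube at (-1, 6.5) contributes its full rectangle (area 354.00 mm²); the cube at (12.5, 1) is absent (z outside [6, 14.5]); Subtracting the remaining from the first: starting from the cone (15.19 mm²), the 12×29.5 cube at (-1, 6.5) misses the remaining region (no effect) — area = 15.19 mm²; (whole slice rotated 70° about Z — lengths, areas and connectivity unchanged). So its area = 15.19 mm². Layer 21 is larger (15.19 vs 2.79 mm²).

layer 21 (z = 5.25 mm)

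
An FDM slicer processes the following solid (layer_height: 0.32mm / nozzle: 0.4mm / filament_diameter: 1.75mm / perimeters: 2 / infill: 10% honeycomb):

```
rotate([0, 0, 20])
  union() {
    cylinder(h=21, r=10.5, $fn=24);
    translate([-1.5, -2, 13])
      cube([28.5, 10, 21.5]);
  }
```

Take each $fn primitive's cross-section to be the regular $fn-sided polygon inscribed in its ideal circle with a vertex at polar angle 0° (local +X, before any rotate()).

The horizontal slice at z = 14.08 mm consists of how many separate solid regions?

1

At z = 14.08 mm: the cylinder: section is a regular 24-gon, circumradius r=10.5; the cube at (-1.5, -2) is present — its section is the full 28.5×10 rectangle; Taking the union: the regions partially overlap (shared area 110.16 mm²), so overlapping operands fuse into one piece — 1 connected region; (rotated 20° about Z; rotation is an isometry so areas/perimeters/island counts are preserved). The result has 1 disconnected region.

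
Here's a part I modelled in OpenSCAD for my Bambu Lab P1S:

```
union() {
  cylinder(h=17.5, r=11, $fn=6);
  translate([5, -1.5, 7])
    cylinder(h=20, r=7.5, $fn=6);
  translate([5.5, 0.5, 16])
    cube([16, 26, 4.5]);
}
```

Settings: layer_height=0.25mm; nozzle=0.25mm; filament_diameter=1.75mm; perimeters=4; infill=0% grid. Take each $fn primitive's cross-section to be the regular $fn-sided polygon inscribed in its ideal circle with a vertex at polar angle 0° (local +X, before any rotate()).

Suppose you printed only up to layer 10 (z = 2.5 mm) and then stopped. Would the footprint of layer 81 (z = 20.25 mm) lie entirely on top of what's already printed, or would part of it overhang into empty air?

part overhangs

Compare the two slices. At z = 2.5: the cylinder: section is a regular 6-gon, circumradius r=11 (area = (6/2)·11.000²·sin(360°/6) = 314.37 mm²); the cylinder at (5, -1.5) is absent (z outside [7, 27]); the cube at (5.5, 0.5) does not reach this height (z outside [16, 20.5]); Taking the union: only the r=11 cylinder is present, so the union is just that shape — area = 314.37 mm². At z = 20.25: the cylinder does not reach this height (z outside [0, 17.5]); the cylinder at (5, -1.5): section is a regular 6-gon, circumradius r=7.5 (area = (6/2)·7.500²·sin(360°/6) = 146.14 mm²); the 16×26 cube at (5.5, 0.5) contributes its full rectangle (area 416.00 mm²); Merging all regions: the regions partially overlap — summed areas 562.14 mm² minus the doubly-counted overlap 20.44 mm² gives 541.70 mm² — area = 541.70 mm². Checking containment: at z = 20.25 the cross-section extends beyond the z = 2.5 cross-section by about 410.42 mm².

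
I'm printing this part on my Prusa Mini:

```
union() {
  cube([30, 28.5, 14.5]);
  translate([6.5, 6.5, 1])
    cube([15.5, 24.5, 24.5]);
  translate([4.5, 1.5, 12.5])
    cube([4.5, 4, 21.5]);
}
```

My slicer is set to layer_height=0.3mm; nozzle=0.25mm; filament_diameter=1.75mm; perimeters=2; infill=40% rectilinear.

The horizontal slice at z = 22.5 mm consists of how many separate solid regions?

At z = 22.5 mm: the cube is not intersected at this z (z outside [0, 14.5]); the cube at (6.5, 6.5) (footprint 15.5×24.5) is included at this height; the cube at (4.5, 1.5) (footprint 4.5×4) is included at this height; Taking the union: the 2 present regions are separate (no shared area or edge), so areas and boundary lengths simply add and each stays a separate island — 2 connected regions. The result has 2 disconnected regions.

2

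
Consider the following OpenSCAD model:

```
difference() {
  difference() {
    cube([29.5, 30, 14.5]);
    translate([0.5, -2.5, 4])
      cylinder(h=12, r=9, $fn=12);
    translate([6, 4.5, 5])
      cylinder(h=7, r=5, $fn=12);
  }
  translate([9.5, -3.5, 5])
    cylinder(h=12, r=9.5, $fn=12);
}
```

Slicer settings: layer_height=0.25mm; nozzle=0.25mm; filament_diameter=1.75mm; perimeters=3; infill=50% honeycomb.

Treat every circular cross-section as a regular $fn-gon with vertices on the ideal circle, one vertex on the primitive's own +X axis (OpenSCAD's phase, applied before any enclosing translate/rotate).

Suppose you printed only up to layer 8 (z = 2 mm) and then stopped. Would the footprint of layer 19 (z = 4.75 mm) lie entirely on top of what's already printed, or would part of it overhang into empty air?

entirely on top

Compare the two slices. At z = 2: the cube (footprint 29.5×30) is included at this height (area 885.00 mm²); the cylinder at (0.5, -2.5) does not reach this height (z outside [4, 16]); the cylinder at (6, 4.5) is not intersected at this z (z outside [5, 12]); After the difference (first − rest): none of the subtracted shapes is present at this height, so the 29.5×30 cube is unchanged — area = 885.00 mm²; the cylinder at (9.5, -3.5) does not reach this height (z outside [5, 17]); Taking the first minus the rest: none of the subtracted shapes is present at this height, so that combined region is unchanged — area = 885.00 mm². At z = 4.75: the cube is present — its section is the full 29.5×30 rectangle (area 885.00 mm²); the r=9 cylinder at (0.5, -2.5) gives a regular 12-gon of circumradius 9 (constant along its height) (area = (12/2)·9.000²·sin(360°/12) = 243.00 mm²); the cylinder at (6, 4.5) is absent (z outside [5, 12]); Taking the first minus the rest: starting from the 29.5×30 cube (885.00 mm²), the r=9 cylinder at (0.5, -2.5) partially overlaps it — only the 42.30 mm² overlap (of its 243.00 mm²) is removed, clipping the outline — area = 842.70 mm²; the cylinder at (9.5, -3.5) is absent (z outside [5, 17]); After the difference (first − rest): none of the subtracted shapes is present at this height, so that combined region is unchanged — area = 842.70 mm². Checking containment: the cross-section at z = 4.75 is a subset of the cross-section at z = 2.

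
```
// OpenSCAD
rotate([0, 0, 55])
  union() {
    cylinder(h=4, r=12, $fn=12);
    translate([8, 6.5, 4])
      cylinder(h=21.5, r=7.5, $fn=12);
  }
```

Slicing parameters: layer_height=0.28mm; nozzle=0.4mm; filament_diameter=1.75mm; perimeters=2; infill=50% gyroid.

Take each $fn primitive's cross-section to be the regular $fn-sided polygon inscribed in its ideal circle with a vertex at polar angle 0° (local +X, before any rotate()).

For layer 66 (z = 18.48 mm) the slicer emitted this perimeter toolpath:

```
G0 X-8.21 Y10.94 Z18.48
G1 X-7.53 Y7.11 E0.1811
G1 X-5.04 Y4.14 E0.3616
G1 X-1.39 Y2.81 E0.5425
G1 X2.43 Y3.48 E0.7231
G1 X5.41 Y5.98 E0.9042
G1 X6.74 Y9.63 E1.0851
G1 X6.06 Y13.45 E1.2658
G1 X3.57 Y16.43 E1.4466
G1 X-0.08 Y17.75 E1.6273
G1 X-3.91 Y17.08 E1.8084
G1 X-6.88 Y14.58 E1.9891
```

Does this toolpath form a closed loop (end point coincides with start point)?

Start point (G0): (-8.21, 10.94). End point (last G1): the path does not return to the start — open.

no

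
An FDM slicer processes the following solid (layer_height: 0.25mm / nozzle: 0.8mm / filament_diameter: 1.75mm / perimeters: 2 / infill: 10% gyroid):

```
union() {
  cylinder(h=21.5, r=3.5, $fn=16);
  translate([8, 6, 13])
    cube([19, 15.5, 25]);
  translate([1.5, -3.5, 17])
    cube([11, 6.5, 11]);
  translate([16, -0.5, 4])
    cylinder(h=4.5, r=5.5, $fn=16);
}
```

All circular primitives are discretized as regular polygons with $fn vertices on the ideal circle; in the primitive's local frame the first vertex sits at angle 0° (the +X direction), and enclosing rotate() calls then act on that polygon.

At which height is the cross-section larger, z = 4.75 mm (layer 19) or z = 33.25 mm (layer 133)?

layer 133 (z = 33.25 mm)

Layer 19 (z = 4.75): the cylinder: section is a regular 16-gon, circumradius r=3.5 (area = (16/2)·3.500²·sin(360°/16) = 37.50 mm²); the cube at (8, 6) is absent (z outside [13, 38]); the cube at (1.5, -3.5) does not reach this height (z outside [17, 28]); the r=5.5 cylinder at (16, -0.5) contributes a regular 16-gon of circumradius 5.5 (area = (16/2)·5.500²·sin(360°/16) = 92.61 mm²); Taking the union: the 2 present regions are separate (no shared area or edge), so areas and boundary lengths simply add and each stays a separate island — area = 130.11 mm². So its area = 130.11 mm². Layer 133 (z = 33.25): the cylinder does not reach this height (z outside [0, 21.5]); the 19×15.5 cube at (8, 6) contributes its full rectangle (area 294.50 mm²); the cube at (1.5, -3.5) is absent (z outside [17, 28]); the cylinder at (16, -0.5) is not intersected at this z (z outside [4, 8.5]); Merging all regions: only the 19×15.5 cube at (8, 6) is present, so the union is just that shape — area = 294.50 mm². So its area = 294.50 mm². Layer 133 is larger (294.50 vs 130.11 mm²).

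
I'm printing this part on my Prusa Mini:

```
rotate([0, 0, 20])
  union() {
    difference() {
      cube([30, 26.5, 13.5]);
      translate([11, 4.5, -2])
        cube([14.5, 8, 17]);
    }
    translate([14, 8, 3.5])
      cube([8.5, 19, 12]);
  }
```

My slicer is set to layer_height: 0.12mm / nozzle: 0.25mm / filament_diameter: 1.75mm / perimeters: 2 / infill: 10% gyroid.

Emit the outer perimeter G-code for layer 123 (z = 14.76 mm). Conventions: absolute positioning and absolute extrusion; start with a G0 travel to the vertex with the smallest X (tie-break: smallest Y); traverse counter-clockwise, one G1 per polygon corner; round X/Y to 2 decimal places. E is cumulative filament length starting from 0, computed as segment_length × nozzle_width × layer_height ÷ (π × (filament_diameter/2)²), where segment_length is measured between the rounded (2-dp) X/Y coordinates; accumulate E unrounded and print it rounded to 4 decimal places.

G0 X3.92 Y30.16 Z14.76
G1 X10.42 Y12.31 E0.2369
G1 X18.41 Y15.21 E0.3430
G1 X11.91 Y33.07 E0.5800
G1 X3.92 Y30.16 E0.6861

At z = 14.76 mm: the cube is not intersected at this z (z outside [0, 13.5]); the cube at (11, 4.5) is present — its section is the full 14.5×8 rectangle; Taking the first minus the rest: the first operand is absent here, so nothing remains; the cube at (14, 8) (footprint 8.5×19) is included at this height; Combining (union): only the 8.5×19 cube at (14, 8) is present, so the union is just that shape — 1 connected region; (whole slice rotated 20° about Z — lengths, areas and connectivity unchanged). The outline is a single polygon with 4 vertices. Extrusion per mm of travel: 0.25 × 0.12 / (π × 0.875²) = 0.012473. Accumulating E over each segment gives final E = 0.6861.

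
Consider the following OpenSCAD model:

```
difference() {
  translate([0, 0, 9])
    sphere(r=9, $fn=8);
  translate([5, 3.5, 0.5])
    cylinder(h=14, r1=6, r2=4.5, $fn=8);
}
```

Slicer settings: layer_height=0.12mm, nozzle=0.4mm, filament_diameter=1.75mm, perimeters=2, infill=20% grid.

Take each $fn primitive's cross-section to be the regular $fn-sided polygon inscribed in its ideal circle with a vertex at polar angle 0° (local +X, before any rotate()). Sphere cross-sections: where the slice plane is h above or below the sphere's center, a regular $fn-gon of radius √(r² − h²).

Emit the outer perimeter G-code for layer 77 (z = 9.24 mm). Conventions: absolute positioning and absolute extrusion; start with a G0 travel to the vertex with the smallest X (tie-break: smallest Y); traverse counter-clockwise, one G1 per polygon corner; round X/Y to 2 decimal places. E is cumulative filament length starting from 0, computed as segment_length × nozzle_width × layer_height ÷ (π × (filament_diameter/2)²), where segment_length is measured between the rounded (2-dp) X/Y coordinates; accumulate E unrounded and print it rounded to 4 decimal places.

At z = 9.24 mm: the r=9 sphere slices to a regular 8-gon of circumradius 8.997 (√(r²−h²) with h=0.24 from center); the cone at (5, 3.5) contributes a regular 8-gon of circumradius 5.064 (interpolated between r1=6 and r2=4.5 at t=0.624); After the difference (first − rest): starting from the r=9 sphere, the cone at (5, 3.5) partially overlaps it — only the 54.93 mm² overlap (of its 72.52 mm²) is removed, clipping the outline — 1 connected region. The outline is a single polygon with 14 vertices. Extrusion per mm of travel: 0.4 × 0.12 / (π × 0.875²) = 0.019956. Accumulating E over each segment gives final E = 1.2552.

G0 X-9.00 Y0.00 Z9.24
G1 X-6.36 Y-6.36 E0.1374
G1 X0.00 Y-9.00 E0.2748
G1 X6.36 Y-6.36 E0.4123
G1 X9.00 Y0.00 E0.5497
G1 X8.81 Y0.46 E0.5596
G1 X8.58 Y-0.08 E0.5713
G1 X5.00 Y-1.56 E0.6486
G1 X1.42 Y-0.08 E0.7259
G1 X-0.06 Y3.50 E0.8032
G1 X1.42 Y7.08 E0.8806
G1 X3.02 Y7.74 E0.9151
G1 X0.00 Y9.00 E0.9804
G1 X-6.36 Y6.36 E1.1178
G1 X-9.00 Y0.00 E1.2552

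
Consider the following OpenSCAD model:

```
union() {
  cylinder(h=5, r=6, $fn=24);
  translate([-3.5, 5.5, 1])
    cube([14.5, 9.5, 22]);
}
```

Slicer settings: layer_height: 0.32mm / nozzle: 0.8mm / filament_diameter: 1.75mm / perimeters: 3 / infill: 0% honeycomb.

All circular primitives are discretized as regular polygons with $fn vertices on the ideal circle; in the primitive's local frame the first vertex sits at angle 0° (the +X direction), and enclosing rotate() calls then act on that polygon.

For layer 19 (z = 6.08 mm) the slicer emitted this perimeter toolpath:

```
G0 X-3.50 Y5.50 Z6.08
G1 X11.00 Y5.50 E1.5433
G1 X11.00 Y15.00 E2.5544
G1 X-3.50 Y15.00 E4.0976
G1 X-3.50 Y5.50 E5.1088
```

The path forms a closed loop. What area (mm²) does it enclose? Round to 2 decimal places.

Apply the shoelace formula to the sequence of (X, Y) vertices; enclosed area = 137.75 mm².

137.75 mm²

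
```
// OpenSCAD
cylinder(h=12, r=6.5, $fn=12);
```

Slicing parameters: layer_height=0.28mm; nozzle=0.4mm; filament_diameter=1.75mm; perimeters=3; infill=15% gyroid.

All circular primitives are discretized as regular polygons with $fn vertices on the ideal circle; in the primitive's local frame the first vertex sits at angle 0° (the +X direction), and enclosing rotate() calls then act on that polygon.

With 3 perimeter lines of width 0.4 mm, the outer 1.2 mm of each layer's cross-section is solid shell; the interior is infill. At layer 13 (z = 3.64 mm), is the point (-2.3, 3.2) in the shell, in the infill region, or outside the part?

infill

At z = 3.64 mm: the r=6.5 cylinder gives a regular 12-gon of circumradius 6.5 (constant along its height). Overall, the cross-section is a single solid region. The nearest boundary edge runs (-3.25, 5.63)→(-5.63, 3.25); distance from the point to it = 2.39 mm. The point is inside the cross-section and 2.39 mm from the nearest boundary — more than the 1.2 mm shell width (3 × 0.4), so it's in the infill interior.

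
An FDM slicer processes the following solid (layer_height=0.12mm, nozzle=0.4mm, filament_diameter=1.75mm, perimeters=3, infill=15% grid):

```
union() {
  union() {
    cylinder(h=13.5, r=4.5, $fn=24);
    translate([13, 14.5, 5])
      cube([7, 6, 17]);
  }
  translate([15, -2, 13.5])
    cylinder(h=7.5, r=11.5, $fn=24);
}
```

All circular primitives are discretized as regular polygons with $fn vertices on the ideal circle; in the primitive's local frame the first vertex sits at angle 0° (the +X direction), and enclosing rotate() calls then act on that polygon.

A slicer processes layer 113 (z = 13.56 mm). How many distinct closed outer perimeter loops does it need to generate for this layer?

At z = 13.56 mm: the cylinder does not reach this height (z outside [0, 13.5]); the cube at (13, 14.5) (footprint 7×6) is included at this height; Merging all regions: only the 7×6 cube at (13, 14.5) is present, so the union is just that shape — 1 connected region; the cylinder at (15, -2): section is a regular 24-gon, circumradius r=11.5; Merging all regions: the 2 present regions are separate (no shared area or edge), so areas and boundary lengths simply add and each stays a separate island — 2 connected regions. The result has 2 disconnected regions.

2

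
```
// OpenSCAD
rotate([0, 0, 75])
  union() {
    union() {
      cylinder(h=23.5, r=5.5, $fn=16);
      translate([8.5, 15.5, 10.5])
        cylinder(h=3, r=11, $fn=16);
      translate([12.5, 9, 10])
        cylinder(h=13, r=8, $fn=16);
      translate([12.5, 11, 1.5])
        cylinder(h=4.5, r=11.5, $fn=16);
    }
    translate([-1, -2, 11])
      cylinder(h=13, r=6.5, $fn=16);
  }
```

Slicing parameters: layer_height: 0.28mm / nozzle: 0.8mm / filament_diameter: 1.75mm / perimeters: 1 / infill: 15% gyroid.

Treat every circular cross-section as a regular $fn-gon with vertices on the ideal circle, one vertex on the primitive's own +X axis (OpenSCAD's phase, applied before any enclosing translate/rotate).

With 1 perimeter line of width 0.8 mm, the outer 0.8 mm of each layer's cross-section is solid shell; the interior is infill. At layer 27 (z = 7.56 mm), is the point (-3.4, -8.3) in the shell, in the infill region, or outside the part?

outside

At z = 7.56 mm: the cylinder: section is a regular 16-gon, circumradius r=5.5; the cylinder at (8.5, 15.5) is not intersected at this z (z outside [10.5, 13.5]); the cylinder at (12.5, 9) does not reach this height (z outside [10, 23]); the cylinder at (12.5, 11) is not intersected at this z (z outside [1.5, 6]); Taking the union: only the r=5.5 cylinder is present, so the union is just that shape — 1 connected region; the cylinder at (-1, -2) is not intersected at this z (z outside [11, 24]); Taking the union: only the result so far is present, so the union is just that shape — 1 connected region; (whole slice rotated 75° about Z — lengths, areas and connectivity unchanged). Overall, the cross-section is a single solid region. Undo the 75° rotation: the query point maps to (-8.897, 1.136) in the un-rotated model frame. The nearest boundary edge runs (-5.08, 2.10)→(-5.50, 0.00); distance from the point to it = 3.55 mm. The point is not inside any of the regions above, so it lies outside the cross-section (3.55 mm from the nearest boundary).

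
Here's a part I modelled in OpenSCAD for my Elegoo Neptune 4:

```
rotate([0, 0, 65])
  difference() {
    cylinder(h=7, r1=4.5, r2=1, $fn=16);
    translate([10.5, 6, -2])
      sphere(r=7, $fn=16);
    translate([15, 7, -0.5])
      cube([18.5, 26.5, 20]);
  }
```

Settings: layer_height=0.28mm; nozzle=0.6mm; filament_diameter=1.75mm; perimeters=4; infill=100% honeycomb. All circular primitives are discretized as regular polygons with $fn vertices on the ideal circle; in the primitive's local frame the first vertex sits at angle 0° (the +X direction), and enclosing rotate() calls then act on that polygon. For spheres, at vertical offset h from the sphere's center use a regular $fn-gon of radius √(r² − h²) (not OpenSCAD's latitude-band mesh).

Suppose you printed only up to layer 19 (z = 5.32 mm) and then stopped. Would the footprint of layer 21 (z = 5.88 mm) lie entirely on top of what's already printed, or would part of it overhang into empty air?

Compare the two slices. At z = 5.32: the cone contributes a regular 16-gon of circumradius 1.840 (interpolated between r1=4.5 and r2=1 at t=0.760) (area = (16/2)·1.840²·sin(360°/16) = 10.36 mm²); the sphere at (10.5, 6) does not reach this height (|z−center|=7.320 > r=7); the cube at (15, 7) is present — its section is the full 18.5×26.5 rectangle (area 490.25 mm²); Taking the first minus the rest: starting from the cone (10.36 mm²), the 18.5×26.5 cube at (15, 7) misses the remaining region (no effect) — area = 10.36 mm²; (whole slice rotated 65° about Z — lengths, areas and connectivity unchanged). At z = 5.88: the cone: at t=0.840 of its height the radius interpolates to r₁+(r₂−r₁)t = 1.560, giving a regular 16-gon of that circumradius (area = (16/2)·1.560²·sin(360°/16) = 7.45 mm²); the sphere at (10.5, 6) is absent (|z−center|=7.880 > r=7); the cube at (15, 7) (footprint 18.5×26.5) is included at this height (area 490.25 mm²); Subtracting the remaining from the first: starting from the cone (7.45 mm²), the 18.5×26.5 cube at (15, 7) misses the remaining region (no effect) — area = 7.45 mm²; (whole slice rotated 65° about Z — lengths, areas and connectivity unchanged). Checking containment: the cross-section at z = 5.88 is a subset of the cross-section at z = 5.32.

entirely on top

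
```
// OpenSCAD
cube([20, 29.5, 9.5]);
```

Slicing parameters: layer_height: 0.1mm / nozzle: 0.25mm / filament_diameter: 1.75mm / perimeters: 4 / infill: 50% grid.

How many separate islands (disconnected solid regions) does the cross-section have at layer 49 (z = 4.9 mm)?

1

At z = 4.9 mm: the cube (footprint 20×29.5) is included at this height. Overall, the cross-section is a single solid region. Island count = 1.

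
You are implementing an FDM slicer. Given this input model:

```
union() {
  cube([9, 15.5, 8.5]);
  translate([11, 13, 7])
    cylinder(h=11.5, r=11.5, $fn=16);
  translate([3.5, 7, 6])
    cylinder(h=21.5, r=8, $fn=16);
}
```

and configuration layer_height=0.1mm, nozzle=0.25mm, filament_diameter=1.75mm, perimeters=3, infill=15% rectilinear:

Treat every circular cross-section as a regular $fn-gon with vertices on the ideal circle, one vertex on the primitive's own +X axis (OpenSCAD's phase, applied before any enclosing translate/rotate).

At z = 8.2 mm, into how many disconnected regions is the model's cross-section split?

1

At z = 8.2 mm: the cube is present — its section is the full 9×15.5 rectangle; the r=11.5 cylinder at (11, 13) contributes a regular 16-gon of circumradius 11.5; the cylinder at (3.5, 7): section is a regular 16-gon, circumradius r=8; Taking the union: the regions partially overlap (shared area 248.30 mm²), so overlapping operands fuse into one piece — 1 connected region. The result has 1 disconnected region.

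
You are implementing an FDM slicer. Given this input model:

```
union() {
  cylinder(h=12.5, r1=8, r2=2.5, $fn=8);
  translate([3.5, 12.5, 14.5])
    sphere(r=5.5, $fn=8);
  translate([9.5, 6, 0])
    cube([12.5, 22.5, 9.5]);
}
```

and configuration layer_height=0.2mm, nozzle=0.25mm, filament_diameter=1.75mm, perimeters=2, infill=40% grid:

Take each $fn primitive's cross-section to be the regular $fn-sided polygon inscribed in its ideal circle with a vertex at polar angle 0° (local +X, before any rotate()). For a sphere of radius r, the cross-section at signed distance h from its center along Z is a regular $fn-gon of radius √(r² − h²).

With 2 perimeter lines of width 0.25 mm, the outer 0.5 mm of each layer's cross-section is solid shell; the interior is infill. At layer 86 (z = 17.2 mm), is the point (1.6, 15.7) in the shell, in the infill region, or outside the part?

At z = 17.2 mm: the cone is absent (z outside [0, 12.5]); the r=5.5 sphere at (3.5, 12.5) contributes a regular 8-gon of circumradius √(5.5²−2.7²) = 4.792; the cube at (9.5, 6) is absent (z outside [0, 9.5]); Combining (union): only the r=5.5 sphere at (3.5, 12.5) is present, so the union is just that shape — 1 connected region. Overall, the cross-section is a single solid region. The nearest boundary edge runs (3.50, 17.29)→(0.11, 15.89); distance from the point to it = 0.74 mm. The point is inside the cross-section and 0.74 mm from the nearest boundary — more than the 0.5 mm shell width (2 × 0.25), so it's in the infill interior.

infill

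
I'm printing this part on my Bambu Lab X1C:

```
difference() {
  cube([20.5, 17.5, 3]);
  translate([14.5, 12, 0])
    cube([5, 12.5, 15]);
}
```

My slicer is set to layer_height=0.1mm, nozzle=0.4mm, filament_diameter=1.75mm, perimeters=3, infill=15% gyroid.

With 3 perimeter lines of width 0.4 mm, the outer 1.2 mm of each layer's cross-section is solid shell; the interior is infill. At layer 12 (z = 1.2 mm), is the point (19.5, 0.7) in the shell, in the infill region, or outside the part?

At z = 1.2 mm: the cube is present — its section is the full 20.5×17.5 rectangle; the cube at (14.5, 12) is present — its section is the full 5×12.5 rectangle; After the difference (first − rest): starting from the 20.5×17.5 cube, the 5×12.5 cube at (14.5, 12) partially overlaps it — only the 27.50 mm² overlap (of its 62.50 mm²) is removed, clipping the outline — 1 connected region. Overall, the cross-section is a single solid region. The nearest boundary edge runs (20.50, 0.00)→(0.00, 0.00); distance from the point to it = 0.70 mm. The point is inside the cross-section, 0.70 mm from the nearest boundary — within the 1.2 mm shell band (3 × 0.4).

shell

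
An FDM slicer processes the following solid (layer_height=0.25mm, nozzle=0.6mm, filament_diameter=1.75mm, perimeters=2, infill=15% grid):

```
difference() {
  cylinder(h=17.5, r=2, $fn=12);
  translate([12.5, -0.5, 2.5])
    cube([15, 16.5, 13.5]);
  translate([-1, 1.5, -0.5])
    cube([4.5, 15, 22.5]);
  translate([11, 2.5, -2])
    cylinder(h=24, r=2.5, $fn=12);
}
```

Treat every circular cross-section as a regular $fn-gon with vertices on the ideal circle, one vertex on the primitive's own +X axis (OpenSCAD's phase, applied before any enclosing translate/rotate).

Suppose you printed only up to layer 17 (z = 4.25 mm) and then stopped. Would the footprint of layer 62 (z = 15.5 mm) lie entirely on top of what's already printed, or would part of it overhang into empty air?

entirely on top

Compare the two slices. At z = 4.25: the r=2 cylinder contributes a regular 12-gon of circumradius 2 (area = (12/2)·2.000²·sin(360°/12) = 12.00 mm²); the cube at (12.5, -0.5) is present — its section is the full 15×16.5 rectangle (area 247.50 mm²); the cube at (-1, 1.5) is present — its section is the full 4.5×15 rectangle (area 67.50 mm²); the r=2.5 cylinder at (11, 2.5) gives a regular 12-gon of circumradius 2.5 (constant along its height) (area = (12/2)·2.500²·sin(360°/12) = 18.75 mm²); After the difference (first − rest): starting from the r=2 cylinder (12.00 mm²), the 15×16.5 cube at (12.5, -0.5) misses the remaining region (no effect); the 4.5×15 cube at (-1, 1.5) partially overlaps it — only the 0.76 mm² overlap (of its 67.50 mm²) is removed, clipping the outline; the r=2.5 cylinder at (11, 2.5) misses the remaining region (no effect) — area = 11.24 mm². At z = 15.5: the cylinder: section is a regular 12-gon, circumradius r=2 (area = (12/2)·2.000²·sin(360°/12) = 12.00 mm²); the cube at (12.5, -0.5) (footprint 15×16.5) is included at this height (area 247.50 mm²); the cube at (-1, 1.5) (footprint 4.5×15) is included at this height (area 67.50 mm²); the r=2.5 cylinder at (11, 2.5) contributes a regular 12-gon of circumradius 2.5 (area = (12/2)·2.500²·sin(360°/12) = 18.75 mm²); Subtracting the remaining from the first: starting from the r=2 cylinder (12.00 mm²), the 15×16.5 cube at (12.5, -0.5) misses the remaining region (no effect); the 4.5×15 cube at (-1, 1.5) partially overlaps it — only the 0.76 mm² overlap (of its 67.50 mm²) is removed, clipping the outline; the r=2.5 cylinder at (11, 2.5) misses the remaining region (no effect) — area = 11.24 mm². Checking containment: the cross-section at z = 15.5 is a subset of the cross-section at z = 4.25.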